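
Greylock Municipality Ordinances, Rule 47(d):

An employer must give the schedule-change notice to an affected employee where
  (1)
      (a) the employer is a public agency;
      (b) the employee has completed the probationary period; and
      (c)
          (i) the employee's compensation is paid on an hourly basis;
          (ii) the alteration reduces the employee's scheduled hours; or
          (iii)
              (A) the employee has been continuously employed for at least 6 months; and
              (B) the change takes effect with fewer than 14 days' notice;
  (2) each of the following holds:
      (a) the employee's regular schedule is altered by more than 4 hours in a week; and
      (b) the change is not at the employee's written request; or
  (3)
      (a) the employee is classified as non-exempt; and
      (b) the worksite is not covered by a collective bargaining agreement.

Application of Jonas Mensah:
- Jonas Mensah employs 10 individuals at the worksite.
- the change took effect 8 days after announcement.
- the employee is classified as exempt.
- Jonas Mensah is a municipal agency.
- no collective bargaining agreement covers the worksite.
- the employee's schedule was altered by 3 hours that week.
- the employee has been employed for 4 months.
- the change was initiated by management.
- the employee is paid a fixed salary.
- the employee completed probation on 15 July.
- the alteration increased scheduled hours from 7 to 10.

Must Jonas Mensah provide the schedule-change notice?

(a) public agency — met.
(b) past probation — satisfied.
(i) hourly-paid — fails.
(ii) hours reduced — fails.
(A) tenure ≥ 6 mo. — not met.
(B) < 14 days' notice — met.
So (iii) is not satisfied (F AND T).
(c): F OR F OR F → false.
(1): T AND T AND F → false.
(a) schedule shift > 4h — not satisfied.
(b) not employee-requested — holds.
(2) = F AND T = false.
(a) non-exempt — fails.
(b) no CBA — met.
(3) = F AND T = false.
Overall = F OR F OR F = false.

No — not required.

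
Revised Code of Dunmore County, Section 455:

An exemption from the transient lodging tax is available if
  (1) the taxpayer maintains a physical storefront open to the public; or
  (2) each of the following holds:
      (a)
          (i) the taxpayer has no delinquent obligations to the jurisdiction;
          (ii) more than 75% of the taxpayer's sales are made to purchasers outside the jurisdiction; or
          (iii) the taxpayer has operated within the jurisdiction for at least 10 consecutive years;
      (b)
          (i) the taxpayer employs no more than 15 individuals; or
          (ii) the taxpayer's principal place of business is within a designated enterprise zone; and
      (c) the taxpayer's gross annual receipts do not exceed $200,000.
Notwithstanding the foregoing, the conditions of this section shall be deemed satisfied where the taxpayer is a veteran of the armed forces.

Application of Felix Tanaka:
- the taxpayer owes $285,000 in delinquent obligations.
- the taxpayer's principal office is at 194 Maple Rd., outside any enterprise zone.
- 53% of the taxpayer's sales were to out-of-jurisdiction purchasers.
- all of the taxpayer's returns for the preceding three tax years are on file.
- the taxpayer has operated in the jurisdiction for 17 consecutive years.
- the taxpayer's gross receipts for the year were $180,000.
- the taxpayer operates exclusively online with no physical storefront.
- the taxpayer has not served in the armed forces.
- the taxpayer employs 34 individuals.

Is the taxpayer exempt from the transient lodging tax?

(1) has storefront — fails.
(i) no delinquency — not satisfied.
(ii) >75% out-of-jur. sales — fails.
(iii) ≥ 10 yrs in jurisdiction — met.
(a) = F OR F OR T = true.
(i) ≤ 15 employees — not met.
(ii) in enterprise zone — fails.
(b) = F OR F = false.
(c) receipts ≤ $200,000 — holds.
(2) = T AND F AND T = false.
Overall: F OR F → false.
Exception (veteran) — not satisfied.
Result: main false OR exception false → false.

No — not exempt.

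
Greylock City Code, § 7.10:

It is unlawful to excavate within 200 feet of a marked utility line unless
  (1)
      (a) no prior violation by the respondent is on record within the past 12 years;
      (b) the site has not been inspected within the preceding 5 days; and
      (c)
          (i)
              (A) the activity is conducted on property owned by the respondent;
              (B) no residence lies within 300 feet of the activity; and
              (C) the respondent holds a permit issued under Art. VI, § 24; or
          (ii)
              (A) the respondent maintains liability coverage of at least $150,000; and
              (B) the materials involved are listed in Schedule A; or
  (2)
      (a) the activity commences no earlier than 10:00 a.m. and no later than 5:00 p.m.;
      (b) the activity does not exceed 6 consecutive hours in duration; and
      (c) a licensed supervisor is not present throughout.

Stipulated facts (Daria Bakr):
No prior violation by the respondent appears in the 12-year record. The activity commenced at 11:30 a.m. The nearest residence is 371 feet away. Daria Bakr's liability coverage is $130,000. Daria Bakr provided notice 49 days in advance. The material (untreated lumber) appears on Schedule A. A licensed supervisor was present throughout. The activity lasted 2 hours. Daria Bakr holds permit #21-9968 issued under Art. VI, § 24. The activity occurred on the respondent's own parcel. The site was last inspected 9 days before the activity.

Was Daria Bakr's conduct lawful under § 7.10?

(a) no prior violation — satisfied.
(b) not (site inspected) — satisfied.
(A) own property — holds.
(B) no residence in 300 ft — met.
(C) holds permit — met.
So (i) is satisfied (T AND T AND T).
(A) coverage ≥ $150,000 — not met.
(B) Schedule A material — met.
So (ii) is not satisfied (F AND T).
So (c) is satisfied (T OR F).
(1) = T AND T AND T = true.
(a) start within hours — met.
(b) ≤ 6 hrs duration — satisfied.
(c) not (supervisor present) — not met.
So (2) is not satisfied (T AND T AND F).
Overall: T OR F → true.

Yes — lawful.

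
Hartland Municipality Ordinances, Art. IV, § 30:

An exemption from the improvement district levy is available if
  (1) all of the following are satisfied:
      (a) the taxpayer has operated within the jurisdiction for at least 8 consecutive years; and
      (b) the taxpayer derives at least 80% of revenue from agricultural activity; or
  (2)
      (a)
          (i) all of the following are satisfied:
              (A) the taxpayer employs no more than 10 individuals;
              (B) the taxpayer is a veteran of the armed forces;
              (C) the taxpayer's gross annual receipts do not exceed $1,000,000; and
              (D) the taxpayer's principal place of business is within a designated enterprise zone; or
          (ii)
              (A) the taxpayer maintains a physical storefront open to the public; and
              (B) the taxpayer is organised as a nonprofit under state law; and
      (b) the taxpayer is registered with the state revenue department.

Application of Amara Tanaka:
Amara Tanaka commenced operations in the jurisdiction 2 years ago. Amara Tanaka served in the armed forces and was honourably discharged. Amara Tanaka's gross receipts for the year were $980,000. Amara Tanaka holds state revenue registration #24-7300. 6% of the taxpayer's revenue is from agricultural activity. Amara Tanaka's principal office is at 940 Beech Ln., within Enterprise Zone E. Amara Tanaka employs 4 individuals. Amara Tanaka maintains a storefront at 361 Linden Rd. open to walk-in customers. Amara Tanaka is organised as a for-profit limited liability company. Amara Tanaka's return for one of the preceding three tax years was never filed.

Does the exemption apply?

Yes — exempt.

(a) ≥ 8 yrs in jurisdiction — not satisfied.
(b) ≥80% agricultural — fails.
(1) = F AND F = false.
(A) ≤ 10 employees — holds.
(B) veteran — satisfied.
(C) receipts ≤ $1,000,000 — holds.
(D) in enterprise zone — satisfied.
So (i) is satisfied (T AND T AND T AND T).
(A) has storefront — satisfied.
(B) nonprofit — fails.
So (ii) is not satisfied (T AND F).
(a): T OR F → true.
(b) state-registered — satisfied.
So (2) is satisfied (T AND T).
Overall: F OR T → true.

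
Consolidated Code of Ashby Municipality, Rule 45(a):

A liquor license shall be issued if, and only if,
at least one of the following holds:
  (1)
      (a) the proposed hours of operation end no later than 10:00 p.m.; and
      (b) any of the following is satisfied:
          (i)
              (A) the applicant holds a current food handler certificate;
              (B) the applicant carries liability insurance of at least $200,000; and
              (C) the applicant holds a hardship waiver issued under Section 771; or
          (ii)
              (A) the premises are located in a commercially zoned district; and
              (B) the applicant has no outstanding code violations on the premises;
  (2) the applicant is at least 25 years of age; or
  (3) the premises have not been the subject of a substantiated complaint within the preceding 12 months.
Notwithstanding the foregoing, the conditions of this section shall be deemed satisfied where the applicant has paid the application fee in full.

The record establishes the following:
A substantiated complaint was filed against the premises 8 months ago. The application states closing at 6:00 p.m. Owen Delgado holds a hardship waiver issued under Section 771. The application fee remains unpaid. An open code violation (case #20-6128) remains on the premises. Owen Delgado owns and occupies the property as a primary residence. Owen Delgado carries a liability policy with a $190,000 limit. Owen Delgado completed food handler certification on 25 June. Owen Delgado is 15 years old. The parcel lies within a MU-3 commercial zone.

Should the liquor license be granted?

No — denied.

(a) closes by 10 p.m. — met.
(A) food handler cert. — satisfied.
(B) insurance ≥ $200,000 — fails.
(C) hardship waiver — satisfied.
So (i) is not satisfied (T AND F AND T).
(A) commercially zoned — met.
(B) no code violations — not met.
(ii) = T AND F = false.
(b): F OR F → false.
(1): T AND F → false.
(2) age ≥ 25 — not met.
(3) no complaint in 12 mo. — not satisfied.
Overall = F OR F OR F = false.
Exception (fee paid) — not satisfied.
Result: main false OR exception false → false.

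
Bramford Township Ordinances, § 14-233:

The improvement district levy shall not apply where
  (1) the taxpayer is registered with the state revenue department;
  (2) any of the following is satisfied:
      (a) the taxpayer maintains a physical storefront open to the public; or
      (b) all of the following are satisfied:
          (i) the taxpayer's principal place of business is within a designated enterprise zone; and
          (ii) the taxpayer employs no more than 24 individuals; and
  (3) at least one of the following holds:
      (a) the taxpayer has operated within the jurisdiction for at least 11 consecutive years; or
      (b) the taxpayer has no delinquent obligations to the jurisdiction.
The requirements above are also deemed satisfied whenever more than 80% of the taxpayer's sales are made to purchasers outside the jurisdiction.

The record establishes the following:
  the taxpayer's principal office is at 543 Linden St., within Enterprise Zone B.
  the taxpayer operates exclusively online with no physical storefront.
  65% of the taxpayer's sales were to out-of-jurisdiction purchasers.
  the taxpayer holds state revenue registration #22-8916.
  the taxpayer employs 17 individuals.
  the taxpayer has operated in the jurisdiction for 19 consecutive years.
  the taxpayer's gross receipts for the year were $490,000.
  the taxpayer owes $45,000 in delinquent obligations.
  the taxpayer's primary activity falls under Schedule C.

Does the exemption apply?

Yes — exempt.

(1) state-registered — satisfied.
(a) has storefront — not met.
(i) in enterprise zone — satisfied.
(ii) ≤ 24 employees — met.
(b): T AND T → true.
So (2) is satisfied (F OR T).
(a) ≥ 11 yrs in jurisdiction — met.
(b) no delinquency — not satisfied.
So (3) is satisfied (T OR F).
Overall: T AND T AND T → true.
Exception (>80% out-of-jur. sales) — not satisfied.
Result: main true OR exception false → true.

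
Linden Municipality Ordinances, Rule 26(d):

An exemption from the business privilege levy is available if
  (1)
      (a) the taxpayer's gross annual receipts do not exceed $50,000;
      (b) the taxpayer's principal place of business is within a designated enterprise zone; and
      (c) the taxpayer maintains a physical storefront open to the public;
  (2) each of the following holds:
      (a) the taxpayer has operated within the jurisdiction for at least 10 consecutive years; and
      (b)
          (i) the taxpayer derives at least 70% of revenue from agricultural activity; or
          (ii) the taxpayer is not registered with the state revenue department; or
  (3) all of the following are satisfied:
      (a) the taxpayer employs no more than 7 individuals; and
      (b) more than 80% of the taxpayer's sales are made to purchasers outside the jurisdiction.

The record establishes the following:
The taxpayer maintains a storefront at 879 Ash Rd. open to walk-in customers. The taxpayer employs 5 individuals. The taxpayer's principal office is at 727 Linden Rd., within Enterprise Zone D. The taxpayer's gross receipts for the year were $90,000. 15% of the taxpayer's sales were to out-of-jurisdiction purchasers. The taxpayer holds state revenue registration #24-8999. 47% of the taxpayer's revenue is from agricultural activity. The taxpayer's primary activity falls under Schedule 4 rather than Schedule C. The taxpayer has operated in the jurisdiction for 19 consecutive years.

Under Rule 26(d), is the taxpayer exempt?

No — not exempt.

(a) receipts ≤ $50,000 — fails.
(b) in enterprise zone — satisfied.
(c) has storefront — holds.
So (1) is not satisfied (F AND T AND T).
(a) ≥ 10 yrs in jurisdiction — holds.
(i) ≥70% agricultural — not met.
(ii) not (state-registered) — not met.
(b): F OR F → false.
(2): T AND F → false.
(a) ≤ 7 employees — satisfied.
(b) >80% out-of-jur. sales — fails.
So (3) is not satisfied (T AND F).
So Overall is not satisfied (F OR F OR F).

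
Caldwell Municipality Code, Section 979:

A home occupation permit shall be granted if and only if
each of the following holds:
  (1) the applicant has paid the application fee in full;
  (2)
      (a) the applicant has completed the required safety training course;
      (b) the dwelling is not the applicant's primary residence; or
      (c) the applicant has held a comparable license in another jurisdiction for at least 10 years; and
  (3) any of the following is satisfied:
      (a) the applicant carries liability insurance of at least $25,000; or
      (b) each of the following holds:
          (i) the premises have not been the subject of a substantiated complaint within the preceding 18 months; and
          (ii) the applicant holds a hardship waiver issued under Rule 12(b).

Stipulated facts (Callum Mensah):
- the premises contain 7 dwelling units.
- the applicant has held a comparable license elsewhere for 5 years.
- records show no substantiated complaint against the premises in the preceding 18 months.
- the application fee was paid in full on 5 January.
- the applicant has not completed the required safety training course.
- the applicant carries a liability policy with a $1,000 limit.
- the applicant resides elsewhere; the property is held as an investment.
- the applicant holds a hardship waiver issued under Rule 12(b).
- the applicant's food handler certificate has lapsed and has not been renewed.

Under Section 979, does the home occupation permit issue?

(1) fee paid — holds.
(a) safety training — not satisfied.
(b) not (primary residence) — satisfied.
(c) prior license ≥ 10 yr — not satisfied.
So (2) is satisfied (F OR T OR F).
(a) insurance ≥ $25,000 — not met.
(i) no complaint in 18 mo. — satisfied.
(ii) hardship waiver — holds.
So (b) is satisfied (T AND T).
(3): F OR T → true.
So Overall is satisfied (T AND T AND T).

Yes — granted.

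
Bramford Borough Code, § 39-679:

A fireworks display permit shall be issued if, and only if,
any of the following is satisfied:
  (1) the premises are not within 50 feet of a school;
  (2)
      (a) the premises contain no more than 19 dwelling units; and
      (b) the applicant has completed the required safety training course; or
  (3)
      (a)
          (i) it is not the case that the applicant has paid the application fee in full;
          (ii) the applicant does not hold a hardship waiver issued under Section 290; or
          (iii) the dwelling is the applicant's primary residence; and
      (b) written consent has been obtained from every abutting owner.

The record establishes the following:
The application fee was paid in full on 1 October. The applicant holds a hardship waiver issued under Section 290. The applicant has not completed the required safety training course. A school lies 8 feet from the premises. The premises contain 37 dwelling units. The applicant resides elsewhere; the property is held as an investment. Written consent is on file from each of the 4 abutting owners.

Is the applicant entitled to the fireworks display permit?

No — denied.

(1) ≥50 ft from school — fails.
(a) ≤ 19 units — not met.
(b) safety training — not satisfied.
(2): F AND F → false.
(i) not (fee paid) — not satisfied.
(ii) not (hardship waiver) — not met.
(iii) primary residence — not satisfied.
(a): F OR F OR F → false.
(b) all abutters consent — holds.
(3) = F AND T = false.
Overall: F OR F OR F → false.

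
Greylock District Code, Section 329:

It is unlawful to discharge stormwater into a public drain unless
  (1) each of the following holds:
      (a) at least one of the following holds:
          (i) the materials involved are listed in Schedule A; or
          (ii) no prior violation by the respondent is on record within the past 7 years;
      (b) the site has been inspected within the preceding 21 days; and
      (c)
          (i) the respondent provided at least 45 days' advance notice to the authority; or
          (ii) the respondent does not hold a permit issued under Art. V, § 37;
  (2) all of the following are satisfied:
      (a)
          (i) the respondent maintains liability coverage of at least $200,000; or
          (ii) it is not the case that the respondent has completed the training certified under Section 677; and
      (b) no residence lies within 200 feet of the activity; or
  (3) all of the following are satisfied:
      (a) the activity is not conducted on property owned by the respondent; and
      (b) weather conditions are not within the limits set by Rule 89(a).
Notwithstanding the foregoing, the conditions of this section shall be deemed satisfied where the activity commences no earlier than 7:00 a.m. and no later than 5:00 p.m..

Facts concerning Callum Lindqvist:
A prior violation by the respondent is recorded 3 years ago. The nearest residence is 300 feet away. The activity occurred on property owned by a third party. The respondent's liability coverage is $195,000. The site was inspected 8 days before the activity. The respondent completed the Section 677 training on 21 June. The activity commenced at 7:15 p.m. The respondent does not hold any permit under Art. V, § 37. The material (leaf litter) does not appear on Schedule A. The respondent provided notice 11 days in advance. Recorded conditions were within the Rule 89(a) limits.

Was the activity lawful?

No — unlawful.

(i) Schedule A material — fails.
(ii) no prior violation — not met.
(a): F OR F → false.
(b) site inspected — satisfied.
(i) ≥45 days' notice — not satisfied.
(ii) not (holds permit) — met.
So (c) is satisfied (F OR T).
(1) = F AND T AND T = false.
(i) coverage ≥ $200,000 — not met.
(ii) not (training certified) — fails.
(a): F OR F → false.
(b) no residence in 200 ft — holds.
(2): F AND T → false.
(a) not (own property) — met.
(b) not (weather ok) — not met.
(3): T AND F → false.
Overall: F OR F OR F → false.
Exception (start within hours) — not satisfied.
Result: main false OR exception false → false.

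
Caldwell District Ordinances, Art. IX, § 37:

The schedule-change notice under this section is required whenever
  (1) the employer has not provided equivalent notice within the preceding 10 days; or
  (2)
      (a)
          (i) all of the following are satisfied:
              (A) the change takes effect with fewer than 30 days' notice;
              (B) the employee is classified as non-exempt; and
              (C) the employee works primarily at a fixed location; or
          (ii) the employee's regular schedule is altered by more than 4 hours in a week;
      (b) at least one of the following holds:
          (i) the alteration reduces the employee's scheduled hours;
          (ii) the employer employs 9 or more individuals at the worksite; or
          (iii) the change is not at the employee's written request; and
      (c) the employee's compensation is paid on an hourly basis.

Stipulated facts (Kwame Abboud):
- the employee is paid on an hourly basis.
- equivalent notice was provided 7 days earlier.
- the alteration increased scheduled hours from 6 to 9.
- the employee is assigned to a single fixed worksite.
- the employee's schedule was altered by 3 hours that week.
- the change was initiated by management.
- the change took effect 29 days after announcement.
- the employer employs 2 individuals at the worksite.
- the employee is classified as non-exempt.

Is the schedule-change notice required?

(1) no recent notice — fails.
(A) < 30 days' notice — holds.
(B) non-exempt — satisfied.
(C) fixed location — holds.
So (i) is satisfied (T AND T AND T).
(ii) schedule shift > 4h — fails.
(a): T OR F → true.
(i) hours reduced — not satisfied.
(ii) ≥ 9 at site — not satisfied.
(iii) not employee-requested — satisfied.
(b) = F OR F OR T = true.
(c) hourly-paid — holds.
(2) = T AND T AND T = true.
So Overall is satisfied (F OR T).

Yes — required.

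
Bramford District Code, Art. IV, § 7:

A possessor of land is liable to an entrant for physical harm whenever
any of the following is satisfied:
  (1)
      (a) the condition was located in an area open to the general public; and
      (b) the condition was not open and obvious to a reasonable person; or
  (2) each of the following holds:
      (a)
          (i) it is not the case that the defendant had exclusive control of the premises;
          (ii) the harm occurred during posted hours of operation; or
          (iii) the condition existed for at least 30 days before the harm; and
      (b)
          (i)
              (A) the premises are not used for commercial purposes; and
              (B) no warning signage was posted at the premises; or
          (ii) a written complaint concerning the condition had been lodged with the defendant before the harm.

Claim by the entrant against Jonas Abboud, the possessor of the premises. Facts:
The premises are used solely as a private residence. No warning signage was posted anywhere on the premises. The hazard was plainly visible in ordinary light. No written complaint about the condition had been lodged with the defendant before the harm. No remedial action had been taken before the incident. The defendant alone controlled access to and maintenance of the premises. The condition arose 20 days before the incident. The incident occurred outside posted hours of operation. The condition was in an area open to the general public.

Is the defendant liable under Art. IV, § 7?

No — not liable.

(a) public area — holds.
(b) not open/obvious — fails.
(1): T AND F → false.
(i) not (exclusive control) — not satisfied.
(ii) during posted hours — fails.
(iii) condition ≥30 days old — not satisfied.
(a) = F OR F OR F = false.
(A) not (commercial use) — met.
(B) no signage posted — holds.
(i) = T AND T = true.
(ii) complaint lodged — not met.
(b) = T OR F = true.
(2): F AND T → false.
Overall = F OR F = false.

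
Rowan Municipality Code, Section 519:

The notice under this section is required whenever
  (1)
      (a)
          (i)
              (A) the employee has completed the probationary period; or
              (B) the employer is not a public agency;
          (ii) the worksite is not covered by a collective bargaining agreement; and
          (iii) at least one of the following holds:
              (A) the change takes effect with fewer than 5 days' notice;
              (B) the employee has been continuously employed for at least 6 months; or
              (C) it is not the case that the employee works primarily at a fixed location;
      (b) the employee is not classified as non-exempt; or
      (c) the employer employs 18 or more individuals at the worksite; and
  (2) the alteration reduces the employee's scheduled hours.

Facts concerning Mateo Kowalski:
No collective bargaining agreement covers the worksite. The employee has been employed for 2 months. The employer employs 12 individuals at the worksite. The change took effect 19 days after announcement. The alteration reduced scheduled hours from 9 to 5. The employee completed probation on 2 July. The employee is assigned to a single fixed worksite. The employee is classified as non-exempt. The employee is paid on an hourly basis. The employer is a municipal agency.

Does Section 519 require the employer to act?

No — not required.

(A) past probation — satisfied.
(B) not (public agency) — fails.
(i) = T OR F = true.
(ii) no CBA — met.
(A) < 5 days' notice — fails.
(B) tenure ≥ 6 mo. — fails.
(C) not (fixed location) — fails.
So (iii) is not satisfied (F OR F OR F).
So (a) is not satisfied (T AND T AND F).
(b) not (non-exempt) — not met.
(c) ≥ 18 at site — not satisfied.
So (1) is not satisfied (F OR F OR F).
(2) hours reduced — satisfied.
Overall = F AND T = false.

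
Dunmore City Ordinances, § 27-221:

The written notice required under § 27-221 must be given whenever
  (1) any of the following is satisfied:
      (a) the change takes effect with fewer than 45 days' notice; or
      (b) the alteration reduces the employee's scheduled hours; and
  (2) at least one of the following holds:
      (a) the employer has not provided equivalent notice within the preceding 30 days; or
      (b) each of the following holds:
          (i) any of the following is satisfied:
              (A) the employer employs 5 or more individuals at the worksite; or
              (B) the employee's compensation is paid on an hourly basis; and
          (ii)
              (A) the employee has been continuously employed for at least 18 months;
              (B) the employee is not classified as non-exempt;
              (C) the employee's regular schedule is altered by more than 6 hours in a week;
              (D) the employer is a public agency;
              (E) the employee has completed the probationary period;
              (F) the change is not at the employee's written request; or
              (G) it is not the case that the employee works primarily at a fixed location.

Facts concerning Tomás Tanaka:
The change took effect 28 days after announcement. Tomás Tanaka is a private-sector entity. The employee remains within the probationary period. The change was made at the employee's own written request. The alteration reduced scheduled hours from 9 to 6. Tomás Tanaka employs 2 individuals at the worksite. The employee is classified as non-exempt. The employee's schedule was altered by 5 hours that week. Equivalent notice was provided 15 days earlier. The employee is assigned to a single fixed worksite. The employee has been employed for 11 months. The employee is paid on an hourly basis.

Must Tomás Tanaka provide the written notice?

No — not required.

(a) < 45 days' notice — met.
(b) hours reduced — met.
So (1) is satisfied (T OR T).
(a) no recent notice — fails.
(A) ≥ 5 at site — not satisfied.
(B) hourly-paid — holds.
(i): F OR T → true.
(A) tenure ≥ 18 mo. — fails.
(B) not (non-exempt) — not satisfied.
(C) schedule shift > 6h — not satisfied.
(D) public agency — not met.
(E) past probation — not met.
(F) not employee-requested — not met.
(G) not (fixed location) — not satisfied.
(ii): F OR F OR F OR F OR F OR F OR F → false.
So (b) is not satisfied (T AND F).
So (2) is not satisfied (F OR F).
Overall: T AND F → false.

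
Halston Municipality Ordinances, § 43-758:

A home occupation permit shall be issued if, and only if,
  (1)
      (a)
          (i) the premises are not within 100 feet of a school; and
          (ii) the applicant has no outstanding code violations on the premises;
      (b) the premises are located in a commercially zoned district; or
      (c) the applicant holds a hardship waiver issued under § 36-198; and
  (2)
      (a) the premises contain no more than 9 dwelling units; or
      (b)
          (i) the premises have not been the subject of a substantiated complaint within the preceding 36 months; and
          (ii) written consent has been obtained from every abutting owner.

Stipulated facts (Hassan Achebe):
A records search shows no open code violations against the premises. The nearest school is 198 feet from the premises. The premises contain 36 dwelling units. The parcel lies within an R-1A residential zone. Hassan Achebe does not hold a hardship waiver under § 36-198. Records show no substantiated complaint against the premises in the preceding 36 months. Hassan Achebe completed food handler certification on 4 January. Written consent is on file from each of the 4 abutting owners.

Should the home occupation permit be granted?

Yes — granted.

(i) ≥100 ft from school — holds.
(ii) no code violations — holds.
(a): T AND T → true.
(b) commercially zoned — not satisfied.
(c) hardship waiver — not met.
(1): T OR F OR F → true.
(a) ≤ 9 units — not met.
(i) no complaint in 36 mo. — met.
(ii) all abutters consent — met.
So (b) is satisfied (T AND T).
(2) = F OR T = true.
So Overall is satisfied (T AND T).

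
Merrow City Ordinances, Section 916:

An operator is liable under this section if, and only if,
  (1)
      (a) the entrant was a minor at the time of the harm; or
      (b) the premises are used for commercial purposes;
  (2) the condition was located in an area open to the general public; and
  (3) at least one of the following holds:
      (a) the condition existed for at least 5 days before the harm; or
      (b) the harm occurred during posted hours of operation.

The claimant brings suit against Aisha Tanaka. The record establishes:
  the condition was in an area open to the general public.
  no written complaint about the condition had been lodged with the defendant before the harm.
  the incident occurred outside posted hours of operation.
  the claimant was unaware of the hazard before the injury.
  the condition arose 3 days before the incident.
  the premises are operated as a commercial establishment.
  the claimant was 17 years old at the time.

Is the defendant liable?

(a) entrant a minor — met.
(b) commercial use — holds.
(1): T OR T → true.
(2) public area — holds.
(a) condition ≥5 days old — not met.
(b) during posted hours — not met.
So (3) is not satisfied (F OR F).
So Overall is not satisfied (T AND T AND F).

No — not liable.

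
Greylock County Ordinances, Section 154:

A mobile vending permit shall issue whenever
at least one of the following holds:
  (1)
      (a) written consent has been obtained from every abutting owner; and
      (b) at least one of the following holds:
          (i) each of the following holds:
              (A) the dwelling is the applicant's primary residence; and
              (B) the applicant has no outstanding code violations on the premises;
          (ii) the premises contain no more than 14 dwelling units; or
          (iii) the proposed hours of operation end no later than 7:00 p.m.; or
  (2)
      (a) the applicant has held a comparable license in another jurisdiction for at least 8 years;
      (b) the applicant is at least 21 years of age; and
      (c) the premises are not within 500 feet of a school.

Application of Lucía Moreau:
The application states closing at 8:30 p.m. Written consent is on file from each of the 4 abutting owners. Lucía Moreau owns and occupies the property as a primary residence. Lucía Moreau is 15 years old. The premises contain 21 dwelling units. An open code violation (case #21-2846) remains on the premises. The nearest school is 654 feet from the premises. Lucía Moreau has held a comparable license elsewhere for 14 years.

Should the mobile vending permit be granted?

(a) all abutters consent — satisfied.
(A) primary residence — holds.
(B) no code violations — fails.
(i) = T AND F = false.
(ii) ≤ 14 units — not satisfied.
(iii) closes by 7 p.m. — not satisfied.
(b): F OR F OR F → false.
So (1) is not satisfied (T AND F).
(a) prior license ≥ 8 yr — satisfied.
(b) age ≥ 21 — not met.
(c) ≥500 ft from school — satisfied.
(2) = T AND F AND T = false.
Overall = F OR F = false.

No — denied.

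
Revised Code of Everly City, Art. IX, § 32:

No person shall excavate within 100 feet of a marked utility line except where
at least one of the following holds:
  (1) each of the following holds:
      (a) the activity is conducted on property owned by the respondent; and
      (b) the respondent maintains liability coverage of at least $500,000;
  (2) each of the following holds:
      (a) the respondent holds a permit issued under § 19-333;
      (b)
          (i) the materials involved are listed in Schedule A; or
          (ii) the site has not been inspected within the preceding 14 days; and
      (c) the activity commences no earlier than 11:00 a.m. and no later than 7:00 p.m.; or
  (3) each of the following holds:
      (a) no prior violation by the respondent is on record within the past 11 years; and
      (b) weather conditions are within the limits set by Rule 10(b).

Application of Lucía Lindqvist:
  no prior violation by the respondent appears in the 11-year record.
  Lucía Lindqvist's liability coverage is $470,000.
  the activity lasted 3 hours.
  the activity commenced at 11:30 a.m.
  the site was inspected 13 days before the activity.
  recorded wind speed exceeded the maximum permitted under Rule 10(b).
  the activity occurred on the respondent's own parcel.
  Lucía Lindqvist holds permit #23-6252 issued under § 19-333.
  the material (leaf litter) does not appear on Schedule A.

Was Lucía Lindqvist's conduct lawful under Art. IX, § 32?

No — unlawful.

(a) own property — satisfied.
(b) coverage ≥ $500,000 — not satisfied.
(1) = T AND F = false.
(a) holds permit — met.
(i) Schedule A material — fails.
(ii) not (site inspected) — fails.
(b): F OR F → false.
(c) start within hours — satisfied.
(2): T AND F AND T → false.
(a) no prior violation — met.
(b) weather ok — not satisfied.
So (3) is not satisfied (T AND F).
So Overall is not satisfied (F OR F OR F).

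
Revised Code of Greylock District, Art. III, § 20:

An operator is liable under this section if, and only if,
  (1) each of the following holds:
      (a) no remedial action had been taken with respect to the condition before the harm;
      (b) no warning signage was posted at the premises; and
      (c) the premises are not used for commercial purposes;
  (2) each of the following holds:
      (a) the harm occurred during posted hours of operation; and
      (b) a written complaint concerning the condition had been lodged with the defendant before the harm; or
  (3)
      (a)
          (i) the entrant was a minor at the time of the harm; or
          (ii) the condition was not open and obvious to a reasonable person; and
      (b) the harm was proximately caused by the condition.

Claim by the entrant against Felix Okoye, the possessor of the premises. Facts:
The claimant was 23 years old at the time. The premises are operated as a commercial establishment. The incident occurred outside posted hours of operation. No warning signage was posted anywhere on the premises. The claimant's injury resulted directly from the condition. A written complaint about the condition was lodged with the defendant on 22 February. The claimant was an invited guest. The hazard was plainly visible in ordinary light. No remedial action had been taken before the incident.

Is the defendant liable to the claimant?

No — not liable.

(a) no remedial action — satisfied.
(b) no signage posted — holds.
(c) not (commercial use) — fails.
(1) = T AND T AND F = false.
(a) during posted hours — not satisfied.
(b) complaint lodged — satisfied.
So (2) is not satisfied (F AND T).
(i) entrant a minor — fails.
(ii) not open/obvious — not met.
So (a) is not satisfied (F OR F).
(b) proximate cause — satisfied.
(3) = F AND T = false.
So Overall is not satisfied (F OR F OR F).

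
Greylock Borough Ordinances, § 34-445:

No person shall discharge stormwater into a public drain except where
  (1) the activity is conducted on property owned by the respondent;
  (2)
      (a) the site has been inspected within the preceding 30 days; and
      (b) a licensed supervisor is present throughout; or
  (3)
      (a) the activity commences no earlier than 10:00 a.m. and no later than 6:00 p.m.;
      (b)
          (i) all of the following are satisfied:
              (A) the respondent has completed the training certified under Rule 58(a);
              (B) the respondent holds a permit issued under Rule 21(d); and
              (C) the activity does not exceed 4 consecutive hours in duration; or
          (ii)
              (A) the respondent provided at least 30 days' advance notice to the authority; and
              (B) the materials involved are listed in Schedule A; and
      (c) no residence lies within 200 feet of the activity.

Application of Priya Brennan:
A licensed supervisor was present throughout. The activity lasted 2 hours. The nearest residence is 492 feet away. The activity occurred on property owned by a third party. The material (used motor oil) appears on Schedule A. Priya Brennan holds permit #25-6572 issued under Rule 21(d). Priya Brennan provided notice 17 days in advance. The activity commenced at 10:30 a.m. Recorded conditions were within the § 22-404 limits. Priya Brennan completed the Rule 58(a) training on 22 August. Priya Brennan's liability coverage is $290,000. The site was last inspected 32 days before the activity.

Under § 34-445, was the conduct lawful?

Yes — lawful.

(1) own property — not met.
(a) site inspected — fails.
(b) supervisor present — satisfied.
(2): F AND T → false.
(a) start within hours — holds.
(A) training certified — met.
(B) holds permit — met.
(C) ≤ 4 hrs duration — holds.
(i): T AND T AND T → true.
(A) ≥30 days' notice — not satisfied.
(B) Schedule A material — met.
(ii): F AND T → false.
So (b) is satisfied (T OR F).
(c) no residence in 200 ft — satisfied.
(3): T AND T AND T → true.
Overall = F OR F OR T = true.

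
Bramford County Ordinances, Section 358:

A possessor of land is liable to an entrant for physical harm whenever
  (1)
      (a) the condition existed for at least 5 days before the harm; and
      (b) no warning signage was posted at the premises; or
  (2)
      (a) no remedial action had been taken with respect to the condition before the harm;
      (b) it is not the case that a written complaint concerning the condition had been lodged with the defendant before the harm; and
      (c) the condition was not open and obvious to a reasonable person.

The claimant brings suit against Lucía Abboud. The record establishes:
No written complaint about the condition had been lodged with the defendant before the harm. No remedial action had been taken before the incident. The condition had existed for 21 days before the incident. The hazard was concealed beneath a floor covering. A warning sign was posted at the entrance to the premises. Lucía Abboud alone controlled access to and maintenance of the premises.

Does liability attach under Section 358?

(a) condition ≥5 days old — met.
(b) no signage posted — not met.
(1) = T AND F = false.
(a) no remedial action — holds.
(b) not (complaint lodged) — met.
(c) not open/obvious — met.
(2): T AND T AND T → true.
Overall = F OR T = true.

Yes — liable.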